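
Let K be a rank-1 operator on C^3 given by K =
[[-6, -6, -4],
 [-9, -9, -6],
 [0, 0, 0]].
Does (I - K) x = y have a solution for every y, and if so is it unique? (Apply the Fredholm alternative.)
(I - K) is invertible (det(I - K) = 16 ≠ 0), so for every y in C^3 the equation (I - K) x = y has a unique solution.

K has rank 1, so it is an outer product K = u v^T: every row of K is a multiple of one row vector. Reading off the entries, u = (2, 3, 0) and v = (-3, -3, -2) (row i of K equals u_i·v^T). A rank-one matrix u v^T satisfies K u = u (v·u) and kills the (2)-dimensional subspace v^⊥, so its characteristic polynomial is lambda^2 (lambda - v·u) with v·u = tr K = -15. Hence the eigenvalues of I - K are 1 (multiplicity 2) and 1 - (-15) = 16, so det(I - K) = 16. (Direct check: I - K =
[[7, 6, 4],
 [9, 10, 6],
 [0, 0, 1]]
has determinant 16.) The finite-dimensional Fredholm alternative says: either (I - K) is invertible, or ker(I - K) ≠ {0} and then range(I - K) = ker((I - K)^*)^⊥, with dim ker(I - K) = dim ker((I - K)^*). Since det(I - K) ≠ 0, 1 is not an eigenvalue of K and ker(I - K) = {0}, so we are in the first case: for every y there is a unique x = (I - K)^(-1) y. Explicitly, by the Sherman–Morrison formula, (I - u v^T)^(-1) = I + u v^T/(1 - v·u), i.e. (I - K)^(-1) = I + K/(16).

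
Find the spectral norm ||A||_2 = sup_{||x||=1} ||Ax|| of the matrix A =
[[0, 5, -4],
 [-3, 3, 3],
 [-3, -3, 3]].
||A||_2 ≈ 7.8857 (= sqrt(largest eigenvalue of A^T A))

||A||_2 = sigma_max(A) = sqrt(lambda_max(A^T A)). Form the symmetric matrix M = A^T A =
[[18, 0, -18],
 [0, 43, -20],
 [-18, -20, 34]].
Its characteristic polynomial (trace, sum of principal 2x2 minors, determinant of M give the coefficients) is
  p(λ) = det(λ I - M) = λ^3 - 95λ^2 + 2124λ - 5184.
No integer candidate from the rational root theorem (±divisors of 5184) is a root, so the roots are irrational. The cubic discriminant is Δ = 2710891152 > 0, so there are three distinct real roots. p(2) = -1308 and p(3) = 360 have opposite signs, so a root lies in (2, 3); Newton's method refines it to λ ≈ 2.7751. p(30) = 36 and p(31) = -844 have opposite signs, so a root lies in (30, 31); Newton's method refines it to λ ≈ 30.0411. p(62) = -348 and p(63) = 1620 have opposite signs, so a root lies in (62, 63); Newton's method refines it to λ ≈ 62.1839. Check (Vieta): the three roots sum to 95, matching tr M = 95.
So the eigenvalues of A^T A are ≈ 2.7751, 30.0411, 62.1839 (all ≥ 0, as they must be for A^T A). The largest is λ_max ≈ 62.1839, hence ||A||_2 = sqrt(λ_max) ≈ 7.8857.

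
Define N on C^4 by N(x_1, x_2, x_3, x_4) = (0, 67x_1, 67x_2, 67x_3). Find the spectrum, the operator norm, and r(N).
sigma(N) = {0}; ||N|| = 67; r(N) = 0. (N is nilpotent with N^4 = 0.)

On C^4, N is a strictly lower-triangular matrix with 67 on the subdiagonal and zeros elsewhere, so its characteristic polynomial is lambda^4 and every eigenvalue is 0: sigma(N) = {0}. For the operator norm, N e_i = 67e_{i+1} for i = 1, ..., 3 and N e_4 = 0, so the singular values of N are 67 (with multiplicity 3) and 0; hence ||N|| = 67. The spectral radius r(N) = max|lambda| = 0. Note ||N|| > r(N) — characteristic of non-normal nilpotent operators. Indeed N^4 = 0.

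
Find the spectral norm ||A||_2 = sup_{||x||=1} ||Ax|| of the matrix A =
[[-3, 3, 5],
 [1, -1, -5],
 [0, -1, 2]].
||A||_2 ≈ 8.3023 (= sqrt(largest eigenvalue of A^T A))

||A||_2 = sigma_max(A) = sqrt(lambda_max(A^T A)). Form the symmetric matrix M = A^T A =
[[10, -10, -20],
 [-10, 11, 18],
 [-20, 18, 54]].
Its characteristic polynomial (trace, sum of principal 2x2 minors, determinant of M give the coefficients) is
  p(λ) = det(λ I - M) = λ^3 - 75λ^2 + 420λ - 100.
No integer candidate from the rational root theorem (±divisors of 100) is a root, so the roots are irrational. The cubic discriminant is Δ = 583578000 > 0, so there are three distinct real roots. p(0) = -100 and p(1) = 246 have opposite signs, so a root lies in (0, 1); Newton's method refines it to λ ≈ 0.2491. p(5) = 250 and p(6) = -64 have opposite signs, so a root lies in (5, 6); Newton's method refines it to λ ≈ 5.8231. p(68) = -3908 and p(69) = 314 have opposite signs, so a root lies in (68, 69); Newton's method refines it to λ ≈ 68.9277. Check (Vieta): the three roots sum to 75, matching tr M = 75.
So the eigenvalues of A^T A are ≈ 0.2491, 5.8231, 68.9277 (all ≥ 0, as they must be for A^T A). The largest is λ_max ≈ 68.9277, hence ||A||_2 = sqrt(λ_max) ≈ 8.3023.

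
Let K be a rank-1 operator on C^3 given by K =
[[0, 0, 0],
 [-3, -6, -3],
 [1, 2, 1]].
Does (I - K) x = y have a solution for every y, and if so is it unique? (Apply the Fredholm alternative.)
(I - K) is invertible (det(I - K) = 6 ≠ 0), so for every y in C^3 the equation (I - K) x = y has a unique solution.

K has rank 1, so it is an outer product K = u v^T: every row of K is a multiple of one row vector. Reading off the entries, u = (0, 3, -1) and v = (-1, -2, -1) (row i of K equals u_i·v^T). A rank-one matrix u v^T satisfies K u = u (v·u) and kills the (2)-dimensional subspace v^⊥, so its characteristic polynomial is lambda^2 (lambda - v·u) with v·u = tr K = -5. Hence the eigenvalues of I - K are 1 (multiplicity 2) and 1 - (-5) = 6, so det(I - K) = 6. (Direct check: I - K =
[[1, 0, 0],
 [3, 7, 3],
 [-1, -2, 0]]
has determinant 6.) The finite-dimensional Fredholm alternative says: either (I - K) is invertible, or ker(I - K) ≠ {0} and then range(I - K) = ker((I - K)^*)^⊥, with dim ker(I - K) = dim ker((I - K)^*). Since det(I - K) ≠ 0, 1 is not an eigenvalue of K and ker(I - K) = {0}, so we are in the first case: for every y there is a unique x = (I - K)^(-1) y. Explicitly, by the Sherman–Morrison formula, (I - u v^T)^(-1) = I + u v^T/(1 - v·u), i.e. (I - K)^(-1) = I + K/(6).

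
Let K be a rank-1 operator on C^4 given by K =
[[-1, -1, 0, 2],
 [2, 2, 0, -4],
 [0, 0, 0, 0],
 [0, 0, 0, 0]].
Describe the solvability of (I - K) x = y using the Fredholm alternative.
(I - K) is singular (det(I - K) = 0, i.e. 1 ∈ sigma(K)). (I - K) x = y is solvable iff y ⊥ ker((I - K)^*) = span{(-1, -1, 0, 2)}, i.e. iff -y_1 - y_2 + 2y_4 = 0. When solvable, the solutions are x = y + c·(1, -2, 0, 0), c arbitrary (ker(I - K) = span{(1, -2, 0, 0)}, dimension 1).

K has rank 1, so it is an outer product K = u v^T: every row of K is a multiple of one row vector. Reading off the entries, u = (1, -2, 0, 0) and v = (-1, -1, 0, 2) (row i of K equals u_i·v^T). A rank-one matrix u v^T satisfies K u = u (v·u) and kills the (3)-dimensional subspace v^⊥, so its characteristic polynomial is lambda^3 (lambda - v·u) with v·u = tr K = 1. Hence the eigenvalues of I - K are 1 (multiplicity 3) and 1 - (1) = 0, so det(I - K) = 0. (Direct check: I - K =
[[2, 1, 0, -2],
 [-2, -1, 0, 4],
 [0, 0, 1, 0],
 [0, 0, 0, 1]]
has determinant 0.) So 1 is an eigenvalue of K and (I - K) is not invertible. The finite-dimensional Fredholm alternative says: either (I - K) is invertible, or ker(I - K) ≠ {0} and then range(I - K) = ker((I - K)^*)^⊥, with dim ker(I - K) = dim ker((I - K)^*). We are in the second case, so we need both kernels. Kernel of I - K: (I - K) u = u - u (v·u) = u - u = 0, so ker(I - K) = span{u} = span{(1, -2, 0, 0)} (it is exactly 1-dimensional because rank(I - K) = 3). Kernel of the adjoint: K is real, so (I - K)^* = I - K^T = I - v u^T, and (I - v u^T) v = v - v (u·v) = 0; hence ker((I - K)^*) = span{v} = span{(-1, -1, 0, 2)}. Therefore (I - K) x = y is solvable iff <y, v> = 0, i.e. iff -y_1 - y_2 + 2y_4 = 0. When this holds, K y = u (v·y) = 0, so (I - K) y = y and x = y is a particular solution; the full solution set is the line x = y + c·u = y + c·(1, -2, 0, 0), c ∈ C.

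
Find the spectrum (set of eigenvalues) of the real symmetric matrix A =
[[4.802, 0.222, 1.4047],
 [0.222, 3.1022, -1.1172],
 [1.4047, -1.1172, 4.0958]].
sigma(A) ≈ {2, 4, 6}

A is real symmetric, so its spectrum consists of real eigenvalues. Expanding the characteristic polynomial of the displayed matrix gives
  det(λ I - A) = p(λ) = λ^3 + (-12)λ^2 + (44)λ + (-48).
Solving p(λ) = 0 yields eigenvalues ≈ 2, 4, 6. (A is shown rounded to 4 decimals, so these recover the underlying integer eigenvalues to within that precision.)
Verification: the trace of A = 12 equals the sum of eigenvalues 12, and det(A) ≈ 48.0008 matches the eigenvalue product 48.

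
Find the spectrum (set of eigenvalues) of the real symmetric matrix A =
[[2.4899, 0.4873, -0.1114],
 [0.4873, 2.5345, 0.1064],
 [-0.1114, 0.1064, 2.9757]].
sigma(A) ≈ {2, 3} (3 with multiplicity 2)

A is real symmetric, so its spectrum consists of real eigenvalues. Expanding the characteristic polynomial of the displayed matrix gives
  det(λ I - A) = p(λ) = λ^3 + (-8)λ^2 + (21)λ + (-18).
Solving p(λ) = 0 yields eigenvalues ≈ 2, 3, 3. (A is shown rounded to 4 decimals, so these recover the underlying integer eigenvalues to within that precision.)
Verification: the trace of A = 8 equals the sum of eigenvalues 8, and det(A) ≈ 18.0008 matches the eigenvalue product 18.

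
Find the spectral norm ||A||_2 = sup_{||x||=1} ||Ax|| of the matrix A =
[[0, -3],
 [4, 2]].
||A||_2 = sqrt((29 + sqrt(265))/2) ≈ 4.7581 (= sqrt(largest eigenvalue of A^T A))

||A||_2 = sigma_max(A) = sqrt(lambda_max(A^T A)). Form the symmetric matrix M = A^T A =
[[16, 8],
 [8, 13]].
Its characteristic polynomial (trace, determinant of M give the coefficients) is
  p(λ) = det(λ I - M) = λ^2 - 29λ + 144.
For λ^2 - 29λ + 144 the discriminant is 265. It is nonnegative but not a perfect square, so the roots are real and irrational: λ = (29 ± sqrt(265))/2 ≈ 22.6394, 6.3606.
So the eigenvalues of A^T A are ≈ 6.3606, 22.6394 (all ≥ 0, as they must be for A^T A). The largest is λ_max = (29 + sqrt(265))/2 ≈ 22.6394, hence ||A||_2 = sqrt(λ_max) = sqrt((29 + sqrt(265))/2) ≈ 4.7581.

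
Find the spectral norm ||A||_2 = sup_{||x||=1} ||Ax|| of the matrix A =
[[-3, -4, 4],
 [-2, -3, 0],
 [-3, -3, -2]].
||A||_2 ≈ 7.6863 (= sqrt(largest eigenvalue of A^T A))

||A||_2 = sigma_max(A) = sqrt(lambda_max(A^T A)). Form the symmetric matrix M = A^T A =
[[22, 27, -6],
 [27, 34, -10],
 [-6, -10, 20]].
Its characteristic polynomial (trace, sum of principal 2x2 minors, determinant of M give the coefficients) is
  p(λ) = det(λ I - M) = λ^3 - 76λ^2 + 1003λ - 196.
No integer candidate from the rational root theorem (±divisors of 196) is a root, so the roots are irrational. The cubic discriminant is Δ = 1698337844 > 0, so there are three distinct real roots. p(0) = -196 and p(1) = 732 have opposite signs, so a root lies in (0, 1); Newton's method refines it to λ ≈ 0.1984. p(16) = 492 and p(17) = -196 have opposite signs, so a root lies in (16, 17); Newton's method refines it to λ ≈ 16.7228. p(59) = -196 and p(60) = 2384 have opposite signs, so a root lies in (59, 60); Newton's method refines it to λ ≈ 59.0788. Check (Vieta): the three roots sum to 76, matching tr M = 76.
So the eigenvalues of A^T A are ≈ 0.1984, 16.7228, 59.0788 (all ≥ 0, as they must be for A^T A). The largest is λ_max ≈ 59.0788, hence ||A||_2 = sqrt(λ_max) ≈ 7.6863.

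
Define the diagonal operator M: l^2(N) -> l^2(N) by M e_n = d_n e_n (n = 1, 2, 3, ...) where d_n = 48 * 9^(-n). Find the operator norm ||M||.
||M|| = 16/3 (attained at n = 1)

For M diagonal, ||M|| = sup_n |d_n|. The sequence d_n = 48 * 9^(-n) is positive and strictly decreasing (ratio 9^(-1) < 1), so the supremum is d_1 = 48/9 = 16/3. Hence ||M|| = 16/3.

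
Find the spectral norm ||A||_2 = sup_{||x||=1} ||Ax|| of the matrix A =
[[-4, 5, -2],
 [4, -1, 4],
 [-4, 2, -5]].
||A||_2 ≈ 10.4985 (= sqrt(largest eigenvalue of A^T A))

||A||_2 = sigma_max(A) = sqrt(lambda_max(A^T A)). Form the symmetric matrix M = A^T A =
[[48, -32, 44],
 [-32, 30, -24],
 [44, -24, 45]].
Its characteristic polynomial (trace, sum of principal 2x2 minors, determinant of M give the coefficients) is
  p(λ) = det(λ I - M) = λ^3 - 123λ^2 + 1414λ - 576.
No integer candidate from the rational root theorem (±divisors of 576) is a root, so the roots are irrational. The cubic discriminant is Δ = 16447106084 > 0, so there are three distinct real roots. p(0) = -576 and p(1) = 716 have opposite signs, so a root lies in (0, 1); Newton's method refines it to λ ≈ 0.4229. p(12) = 408 and p(13) = -784 have opposite signs, so a root lies in (12, 13); Newton's method refines it to λ ≈ 12.3588. p(110) = -2336 and p(111) = 8526 have opposite signs, so a root lies in (110, 111); Newton's method refines it to λ ≈ 110.2183. Check (Vieta): the three roots sum to 123, matching tr M = 123.
So the eigenvalues of A^T A are ≈ 0.4229, 12.3588, 110.2183 (all ≥ 0, as they must be for A^T A). The largest is λ_max ≈ 110.2183, hence ||A||_2 = sqrt(λ_max) ≈ 10.4985.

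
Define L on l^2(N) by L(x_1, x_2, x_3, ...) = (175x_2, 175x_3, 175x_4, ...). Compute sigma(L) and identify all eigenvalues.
sigma(L) = closed disk {z in C : |z| ≤ 175}; sigma_p(L) = open disk {z in C : |z| < 175}

Note L = 175·V where V is the unit left shift (V x)_k = x_{k+1}; so sigma(L) = 175·sigma(V) and ||L|| = 175||V||. ||L x||^2 = 30625sum_{k≥2} |x_k|^2 ≤ 30625||x||^2, with equality on {x : x_1 = 0}, so ||L|| = 175. For any lambda with |lambda| < 175, set r = lambda/175 (|r| < 1); the vector x = (1, r, r^2, ...) is in l^2 and satisfies L x = 175(r, r^2, ...) = lambda x, so lambda is an eigenvalue. On the boundary |lambda| = 175 the geometric series diverges, so no l^2 eigenvector exists, but these lambda lie in the approximate point spectrum. Hence sigma(L) is the closed disk of radius 175 and sigma_p(L) is the open disk.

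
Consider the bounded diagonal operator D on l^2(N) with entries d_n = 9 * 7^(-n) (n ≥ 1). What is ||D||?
||D|| = 9/7 (attained at n = 1)

For D diagonal, ||D|| = sup_n |d_n|. The sequence d_n = 9 * 7^(-n) is positive and strictly decreasing (ratio 7^(-1) < 1), so the supremum is d_1 = 9/7. Hence ||D|| = 9/7.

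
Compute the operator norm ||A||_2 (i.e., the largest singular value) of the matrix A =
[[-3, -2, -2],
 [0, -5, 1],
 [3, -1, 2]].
||A||_2 ≈ 5.5417 (= sqrt(largest eigenvalue of A^T A))

||A||_2 = sigma_max(A) = sqrt(lambda_max(A^T A)). Form the symmetric matrix M = A^T A =
[[18, 3, 12],
 [3, 30, -3],
 [12, -3, 9]].
Its characteristic polynomial (trace, sum of principal 2x2 minors, determinant of M give the coefficients) is
  p(λ) = det(λ I - M) = λ^3 - 57λ^2 + 810λ - 81.
No integer candidate from the rational root theorem (±divisors of 81) is a root, so the roots are irrational. The cubic discriminant is Δ = 13041081 > 0, so there are three distinct real roots. p(0) = -81 and p(1) = 673 have opposite signs, so a root lies in (0, 1); Newton's method refines it to λ ≈ 0.1007. p(26) = 23 and p(27) = -81 have opposite signs, so a root lies in (26, 27); Newton's method refines it to λ ≈ 26.1885. p(30) = -81 and p(31) = 43 have opposite signs, so a root lies in (30, 31); Newton's method refines it to λ ≈ 30.7108. Check (Vieta): the three roots sum to 57, matching tr M = 57.
So the eigenvalues of A^T A are ≈ 0.1007, 26.1885, 30.7108 (all ≥ 0, as they must be for A^T A). The largest is λ_max ≈ 30.7108, hence ||A||_2 = sqrt(λ_max) ≈ 5.5417.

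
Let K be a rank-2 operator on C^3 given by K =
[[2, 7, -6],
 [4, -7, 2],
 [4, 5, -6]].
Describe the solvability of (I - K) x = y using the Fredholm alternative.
(I - K) is invertible (det(I - K) = 14 ≠ 0), so for every y in C^3 the equation (I - K) x = y has a unique solution.

K has rank 2 and factors as K = U V^T = u1 v1^T + u2 v2^T with u1 = (2, -3, 1), v1 = (0, 3, -2), u2 = (1, 2, 2), v2 = (2, 1, -2) (multiplying out reproduces the displayed K). The nonzero eigenvalues of U V^T coincide with those of the 2 x 2 matrix G = V^T U = [[v1·u1, v1·u2], [v2·u1, v2·u2]] = [[-11, 2], [-1, 0]], and by the Sylvester determinant identity det(I_3 - U V^T) = det(I_2 - V^T U) = det([[12, -2], [1, 1]]) = (12)(1) - (-2)(1) = 14. (Direct check: I - K =
[[-1, -7, 6],
 [-4, 8, -2],
 [-4, -5, 7]]
has determinant 14.) The finite-dimensional Fredholm alternative says: either (I - K) is invertible, or ker(I - K) ≠ {0} and then range(I - K) = ker((I - K)^*)^⊥, with dim ker(I - K) = dim ker((I - K)^*). Since det(I - K) ≠ 0, 1 is not an eigenvalue of K and ker(I - K) = {0}, so we are in the first case: for every y there is a unique x = (I - K)^(-1) y. (Explicitly, by the Woodbury identity, (I - U V^T)^(-1) = I + U (I_2 - G)^(-1) V^T.)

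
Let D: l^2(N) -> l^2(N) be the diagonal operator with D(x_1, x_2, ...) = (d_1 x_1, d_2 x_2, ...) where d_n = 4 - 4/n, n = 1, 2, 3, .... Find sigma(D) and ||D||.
sigma(D) = {4 - 4/n : n ≥ 1} ∪ {4}; ||D|| = 4

A bounded diagonal operator on l^2 with diagonal entries d_n has spectrum equal to the closure of {d_n : n ≥ 1}: every d_n is an eigenvalue (with eigenvector e_n), so {d_n} ⊂ sigma(D); the spectrum is closed, so its closure is too; and for lambda not in the closure, (D - lambda I) has bounded inverse (the diagonal entries 1/(d_n - lambda) are bounded). For our sequence d_n = 4 - 4/n, n = 1, 2, 3, ...:
  - {d_n} = {4 - 4/n : n ≥ 1}; the only limit point is 4
  - closure = {4 - 4/n : n ≥ 1} ∪ {4}
For the norm: a diagonal operator has ||D|| = sup_n |d_n|. Here d_n = 4 - 4/n increases monotonically from d_1 = 0 toward 4, with all terms in [0, 4); so sup_n |d_n| = 4 (the supremum is the limit, not attained). So ||D|| = 4.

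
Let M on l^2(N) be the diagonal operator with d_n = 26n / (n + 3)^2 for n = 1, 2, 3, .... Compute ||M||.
||M|| = 13/6 (attained at n = 3)

For M diagonal, ||M|| = sup_n |d_n|. Treat f(x) = 26x / (x + 3)^2 for real x > 0. By the quotient rule, f'(x) = 26(3 - x)/(x + 3)^3, which is positive for x < 3 and negative for x > 3. So f has a unique maximum at x = 3, and since 3 is a positive integer, the supremum over n ≥ 1 is attained at n = 3: d_3 = 26·3/(3 + 3)^2 = 26·3/36 = 13/6. Hence ||M|| = 13/6.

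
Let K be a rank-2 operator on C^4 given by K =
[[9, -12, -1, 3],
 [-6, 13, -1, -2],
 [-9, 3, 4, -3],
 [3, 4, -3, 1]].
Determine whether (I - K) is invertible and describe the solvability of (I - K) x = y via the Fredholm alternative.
(I - K) is invertible (det(I - K) = 117 ≠ 0), so for every y in C^4 the equation (I - K) x = y has a unique solution.

K has rank 2 and factors as K = U V^T = u1 v1^T + u2 v2^T with u1 = (2, -3, 1, -2), v1 = (0, -3, 1, 0), u2 = (3, -2, -3, 1), v2 = (3, -2, -1, 1) (multiplying out reproduces the displayed K). The nonzero eigenvalues of U V^T coincide with those of the 2 x 2 matrix G = V^T U = [[v1·u1, v1·u2], [v2·u1, v2·u2]] = [[10, 3], [9, 17]], and by the Sylvester determinant identity det(I_4 - U V^T) = det(I_2 - V^T U) = det([[-9, -3], [-9, -16]]) = (-9)(-16) - (-3)(-9) = 117. (Direct check: I - K =
[[-8, 12, 1, -3],
 [6, -12, 1, 2],
 [9, -3, -3, 3],
 [-3, -4, 3, 0]]
has determinant 117.) The finite-dimensional Fredholm alternative says: either (I - K) is invertible, or ker(I - K) ≠ {0} and then range(I - K) = ker((I - K)^*)^⊥, with dim ker(I - K) = dim ker((I - K)^*). Since det(I - K) ≠ 0, 1 is not an eigenvalue of K and ker(I - K) = {0}, so we are in the first case: for every y there is a unique x = (I - K)^(-1) y. (Explicitly, by the Woodbury identity, (I - U V^T)^(-1) = I + U (I_2 - G)^(-1) V^T.)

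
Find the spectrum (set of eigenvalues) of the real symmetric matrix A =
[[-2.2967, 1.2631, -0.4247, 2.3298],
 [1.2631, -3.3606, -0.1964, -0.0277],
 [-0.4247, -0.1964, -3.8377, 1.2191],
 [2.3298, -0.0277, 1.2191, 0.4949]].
sigma(A) ≈ {-5, -4, -2, 2}

A is real symmetric, so its spectrum consists of real eigenvalues. Expanding the characteristic polynomial of the displayed matrix gives
  det(λ I - A) = p(λ) = λ^4 + (9)λ^3 + (16)λ^2 + (-35.9968)λ + (-79.996).
Solving p(λ) = 0 yields eigenvalues ≈ -5, -4, -2, 2. (A is shown rounded to 4 decimals, so these recover the underlying integer eigenvalues to within that precision.)
Verification: the trace of A = -9 equals the sum of eigenvalues -9, and det(A) ≈ -79.9960 matches the eigenvalue product -80.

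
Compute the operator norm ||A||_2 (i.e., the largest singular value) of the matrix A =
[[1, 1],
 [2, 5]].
||A||_2 = sqrt((31 + sqrt(925))/2) ≈ 5.5414 (= sqrt(largest eigenvalue of A^T A))

||A||_2 = sigma_max(A) = sqrt(lambda_max(A^T A)). Form the symmetric matrix M = A^T A =
[[5, 11],
 [11, 26]].
Its characteristic polynomial (trace, determinant of M give the coefficients) is
  p(λ) = det(λ I - M) = λ^2 - 31λ + 9.
For λ^2 - 31λ + 9 the discriminant is 925. It is nonnegative but not a perfect square, so the roots are real and irrational: λ = (31 ± sqrt(925))/2 ≈ 30.7069, 0.2931.
So the eigenvalues of A^T A are ≈ 0.2931, 30.7069 (all ≥ 0, as they must be for A^T A). The largest is λ_max = (31 + sqrt(925))/2 ≈ 30.7069, hence ||A||_2 = sqrt(λ_max) = sqrt((31 + sqrt(925))/2) ≈ 5.5414.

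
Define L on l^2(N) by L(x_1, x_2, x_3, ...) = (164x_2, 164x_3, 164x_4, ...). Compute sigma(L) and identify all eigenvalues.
sigma(L) = closed disk {z in C : |z| ≤ 164}; sigma_p(L) = open disk {z in C : |z| < 164}

Note L = 164·V where V is the unit left shift (V x)_k = x_{k+1}; so sigma(L) = 164·sigma(V) and ||L|| = 164||V||. ||L x||^2 = 26896sum_{k≥2} |x_k|^2 ≤ 26896||x||^2, with equality on {x : x_1 = 0}, so ||L|| = 164. For any lambda with |lambda| < 164, set r = lambda/164 (|r| < 1); the vector x = (1, r, r^2, ...) is in l^2 and satisfies L x = 164(r, r^2, ...) = lambda x, so lambda is an eigenvalue. On the boundary |lambda| = 164 the geometric series diverges, so no l^2 eigenvector exists, but these lambda lie in the approximate point spectrum. Hence sigma(L) is the closed disk of radius 164 and sigma_p(L) is the open disk.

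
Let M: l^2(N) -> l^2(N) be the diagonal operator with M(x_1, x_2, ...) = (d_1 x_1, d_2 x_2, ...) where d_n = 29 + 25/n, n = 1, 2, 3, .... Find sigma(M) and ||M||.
sigma(M) = {29 + 25/n : n ≥ 1} ∪ {29}; ||M|| = 54

A bounded diagonal operator on l^2 with diagonal entries d_n has spectrum equal to the closure of {d_n : n ≥ 1}: every d_n is an eigenvalue (with eigenvector e_n), so {d_n} ⊂ sigma(M); the spectrum is closed, so its closure is too; and for lambda not in the closure, (M - lambda I) has bounded inverse (the diagonal entries 1/(d_n - lambda) are bounded). For our sequence d_n = 29 + 25/n, n = 1, 2, 3, ...:
  - {d_n} = {29 + 25/n : n ≥ 1}; the only limit point is 29
  - closure = {29 + 25/n : n ≥ 1} ∪ {29}
For the norm: a diagonal operator has ||M|| = sup_n |d_n|. Here d_n = 29 + 25/n is positive and decreasing, so sup_n |d_n| = d_1 = 29 + 25 = 54. So ||M|| = 54.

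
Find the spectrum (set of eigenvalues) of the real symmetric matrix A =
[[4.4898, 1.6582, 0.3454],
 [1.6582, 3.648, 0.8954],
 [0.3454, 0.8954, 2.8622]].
sigma(A) ≈ {2, 3, 6}

A is real symmetric, so its spectrum consists of real eigenvalues. Expanding the characteristic polynomial of the displayed matrix gives
  det(λ I - A) = p(λ) = λ^3 + (-11)λ^2 + (36)λ + (-36).
Solving p(λ) = 0 yields eigenvalues ≈ 2, 3, 6. (A is shown rounded to 4 decimals, so these recover the underlying integer eigenvalues to within that precision.)
Verification: the trace of A = 11 equals the sum of eigenvalues 11, and det(A) ≈ 36.0002 matches the eigenvalue product 36.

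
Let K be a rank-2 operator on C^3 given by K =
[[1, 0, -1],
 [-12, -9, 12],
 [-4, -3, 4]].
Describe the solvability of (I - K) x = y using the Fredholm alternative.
(I - K) is invertible (det(I - K) = -4 ≠ 0), so for every y in C^3 the equation (I - K) x = y has a unique solution.

K has rank 2 and factors as K = U V^T = u1 v1^T + u2 v2^T with u1 = (2, 3, 1), v1 = (-1, -1, 1), u2 = (1, -3, -1), v2 = (3, 2, -3) (multiplying out reproduces the displayed K). The nonzero eigenvalues of U V^T coincide with those of the 2 x 2 matrix G = V^T U = [[v1·u1, v1·u2], [v2·u1, v2·u2]] = [[-4, 1], [9, 0]], and by the Sylvester determinant identity det(I_3 - U V^T) = det(I_2 - V^T U) = det([[5, -1], [-9, 1]]) = (5)(1) - (-1)(-9) = -4. (Direct check: I - K =
[[0, 0, 1],
 [12, 10, -12],
 [4, 3, -3]]
has determinant -4.) The finite-dimensional Fredholm alternative says: either (I - K) is invertible, or ker(I - K) ≠ {0} and then range(I - K) = ker((I - K)^*)^⊥, with dim ker(I - K) = dim ker((I - K)^*). Since det(I - K) ≠ 0, 1 is not an eigenvalue of K and ker(I - K) = {0}, so we are in the first case: for every y there is a unique x = (I - K)^(-1) y. (Explicitly, by the Woodbury identity, (I - U V^T)^(-1) = I + U (I_2 - G)^(-1) V^T.)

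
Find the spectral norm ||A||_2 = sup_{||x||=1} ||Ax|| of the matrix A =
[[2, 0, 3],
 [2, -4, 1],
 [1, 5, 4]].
||A||_2 = sqrt((76 + sqrt(736))/2) ≈ 7.1809 (= sqrt(largest eigenvalue of A^T A))

||A||_2 = sigma_max(A) = sqrt(lambda_max(A^T A)). Form the symmetric matrix M = A^T A =
[[9, -3, 12],
 [-3, 41, 16],
 [12, 16, 26]].
Its characteristic polynomial (trace, sum of principal 2x2 minors, determinant of M give the coefficients) is
  p(λ) = det(λ I - M) = λ^3 - 76λ^2 + 1260λ.
The constant term is 0, so λ = 0 is a root. Dividing out λ leaves p(λ) = λ(λ^2 - 76λ + 1260). For λ^2 - 76λ + 1260 the discriminant is 736. It is nonnegative but not a perfect square, so the roots are real and irrational: λ = (76 ± sqrt(736))/2 ≈ 51.5647, 24.4353.
So the eigenvalues of A^T A are ≈ 0, 24.4353, 51.5647 (all ≥ 0, as they must be for A^T A). The largest is λ_max = (76 + sqrt(736))/2 ≈ 51.5647, hence ||A||_2 = sqrt(λ_max) = sqrt((76 + sqrt(736))/2) ≈ 7.1809.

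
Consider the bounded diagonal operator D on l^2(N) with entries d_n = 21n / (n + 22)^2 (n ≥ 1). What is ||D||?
||D|| = 21/88 (attained at n = 22)

For D diagonal, ||D|| = sup_n |d_n|. Treat f(x) = 21x / (x + 22)^2 for real x > 0. By the quotient rule, f'(x) = 21(22 - x)/(x + 22)^3, which is positive for x < 22 and negative for x > 22. So f has a unique maximum at x = 22, and since 22 is a positive integer, the supremum over n ≥ 1 is attained at n = 22: d_22 = 21·22/(22 + 22)^2 = 21·22/1936 = 21/88. Hence ||D|| = 21/88.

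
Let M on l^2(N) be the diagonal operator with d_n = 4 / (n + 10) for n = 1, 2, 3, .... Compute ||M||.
||M|| = 4/11 (attained at n = 1)

For M diagonal, ||M|| = sup_n |d_n| = sup_n 4/(n + 10). This is positive and strictly decreasing in n, so the supremum is attained at n = 1: d_1 = 4/(1 + 10) = 4/11. Hence ||M|| = 4/11.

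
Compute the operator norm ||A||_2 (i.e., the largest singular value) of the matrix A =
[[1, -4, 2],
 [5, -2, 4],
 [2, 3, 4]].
||A||_2 ≈ 8.0674 (= sqrt(largest eigenvalue of A^T A))

||A||_2 = sigma_max(A) = sqrt(lambda_max(A^T A)). Form the symmetric matrix M = A^T A =
[[30, -8, 30],
 [-8, 29, -4],
 [30, -4, 36]].
Its characteristic polynomial (trace, sum of principal 2x2 minors, determinant of M give the coefficients) is
  p(λ) = det(λ I - M) = λ^3 - 95λ^2 + 2014λ - 4356.
No integer candidate from the rational root theorem (±divisors of 4356) is a root, so the roots are irrational. The cubic discriminant is Δ = 3481036692 > 0, so there are three distinct real roots. p(2) = -700 and p(3) = 858 have opposite signs, so a root lies in (2, 3); Newton's method refines it to λ ≈ 2.4355. p(27) = 450 and p(28) = -492 have opposite signs, so a root lies in (27, 28); Newton's method refines it to λ ≈ 27.481. p(65) = -196 and p(66) = 2244 have opposite signs, so a root lies in (65, 66); Newton's method refines it to λ ≈ 65.0835. Check (Vieta): the three roots sum to 95, matching tr M = 95.
So the eigenvalues of A^T A are ≈ 2.4355, 27.481, 65.0835 (all ≥ 0, as they must be for A^T A). The largest is λ_max ≈ 65.0835, hence ||A||_2 = sqrt(λ_max) ≈ 8.0674.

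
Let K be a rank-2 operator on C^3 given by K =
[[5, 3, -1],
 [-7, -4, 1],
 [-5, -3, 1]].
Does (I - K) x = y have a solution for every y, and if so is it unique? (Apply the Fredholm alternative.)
(I - K) is invertible (det(I - K) = -1 ≠ 0), so for every y in C^3 the equation (I - K) x = y has a unique solution.

K has rank 2 and factors as K = U V^T = u1 v1^T + u2 v2^T with u1 = (2, -3, -2), v1 = (2, 1, 0), u2 = (-1, 1, 1), v2 = (-1, -1, 1) (multiplying out reproduces the displayed K). The nonzero eigenvalues of U V^T coincide with those of the 2 x 2 matrix G = V^T U = [[v1·u1, v1·u2], [v2·u1, v2·u2]] = [[1, -1], [-1, 1]], and by the Sylvester determinant identity det(I_3 - U V^T) = det(I_2 - V^T U) = det([[0, 1], [1, 0]]) = (0)(0) - (1)(1) = -1. (Direct check: I - K =
[[-4, -3, 1],
 [7, 5, -1],
 [5, 3, 0]]
has determinant -1.) The finite-dimensional Fredholm alternative says: either (I - K) is invertible, or ker(I - K) ≠ {0} and then range(I - K) = ker((I - K)^*)^⊥, with dim ker(I - K) = dim ker((I - K)^*). Since det(I - K) ≠ 0, 1 is not an eigenvalue of K and ker(I - K) = {0}, so we are in the first case: for every y there is a unique x = (I - K)^(-1) y. (Explicitly, by the Woodbury identity, (I - U V^T)^(-1) = I + U (I_2 - G)^(-1) V^T.)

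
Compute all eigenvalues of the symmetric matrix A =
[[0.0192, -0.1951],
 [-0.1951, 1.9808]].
sigma(A) ≈ {0, 2}

A is real symmetric, so its spectrum consists of real eigenvalues. Expanding the characteristic polynomial of the displayed matrix gives
  det(λ I - A) = p(λ) = λ^2 + (-2)λ + (0).
Solving p(λ) = 0 yields eigenvalues ≈ 0, 2. (A is shown rounded to 4 decimals, so these recover the underlying integer eigenvalues to within that precision.)
Verification: the trace of A = 2 equals the sum of eigenvalues 2, and det(A) ≈ -0.0000 matches the eigenvalue product 0.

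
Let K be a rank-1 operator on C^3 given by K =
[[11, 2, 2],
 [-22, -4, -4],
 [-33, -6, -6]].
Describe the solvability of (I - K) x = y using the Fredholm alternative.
(I - K) is singular (det(I - K) = 0, i.e. 1 ∈ sigma(K)). (I - K) x = y is solvable iff y ⊥ ker((I - K)^*) = span{(11, 2, 2)}, i.e. iff 11y_1 + 2y_2 + 2y_3 = 0. When solvable, the solutions are x = y + c·(1, -2, -3), c arbitrary (ker(I - K) = span{(1, -2, -3)}, dimension 1).

K has rank 1, so it is an outer product K = u v^T: every row of K is a multiple of one row vector. Reading off the entries, u = (1, -2, -3) and v = (11, 2, 2) (row i of K equals u_i·v^T). A rank-one matrix u v^T satisfies K u = u (v·u) and kills the (2)-dimensional subspace v^⊥, so its characteristic polynomial is lambda^2 (lambda - v·u) with v·u = tr K = 1. Hence the eigenvalues of I - K are 1 (multiplicity 2) and 1 - (1) = 0, so det(I - K) = 0. (Direct check: I - K =
[[-10, -2, -2],
 [22, 5, 4],
 [33, 6, 7]]
has determinant 0.) So 1 is an eigenvalue of K and (I - K) is not invertible. The finite-dimensional Fredholm alternative says: either (I - K) is invertible, or ker(I - K) ≠ {0} and then range(I - K) = ker((I - K)^*)^⊥, with dim ker(I - K) = dim ker((I - K)^*). We are in the second case, so we need both kernels. Kernel of I - K: (I - K) u = u - u (v·u) = u - u = 0, so ker(I - K) = span{u} = span{(1, -2, -3)} (it is exactly 1-dimensional because rank(I - K) = 2). Kernel of the adjoint: K is real, so (I - K)^* = I - K^T = I - v u^T, and (I - v u^T) v = v - v (u·v) = 0; hence ker((I - K)^*) = span{v} = span{(11, 2, 2)}. Therefore (I - K) x = y is solvable iff <y, v> = 0, i.e. iff 11y_1 + 2y_2 + 2y_3 = 0. When this holds, K y = u (v·y) = 0, so (I - K) y = y and x = y is a particular solution; the full solution set is the line x = y + c·u = y + c·(1, -2, -3), c ∈ C.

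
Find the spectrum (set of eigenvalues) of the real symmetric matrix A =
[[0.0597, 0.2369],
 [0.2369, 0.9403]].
sigma(A) ≈ {0, 1}

A is real symmetric, so its spectrum consists of real eigenvalues. Expanding the characteristic polynomial of the displayed matrix gives
  det(λ I - A) = p(λ) = λ^2 + (-1)λ + (0).
Solving p(λ) = 0 yields eigenvalues ≈ 0, 1. (A is shown rounded to 4 decimals, so these recover the underlying integer eigenvalues to within that precision.)
Verification: the trace of A = 1 equals the sum of eigenvalues 1, and det(A) ≈ 0.0000 matches the eigenvalue product 0.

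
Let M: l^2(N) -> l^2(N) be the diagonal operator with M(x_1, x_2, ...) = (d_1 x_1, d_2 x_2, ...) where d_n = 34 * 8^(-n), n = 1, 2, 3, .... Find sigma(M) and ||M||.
sigma(M) = {34 * 8^(-n) : n ≥ 1} ∪ {0}; ||M|| = 17/4

A bounded diagonal operator on l^2 with diagonal entries d_n has spectrum equal to the closure of {d_n : n ≥ 1}: every d_n is an eigenvalue (with eigenvector e_n), so {d_n} ⊂ sigma(M); the spectrum is closed, so its closure is too; and for lambda not in the closure, (M - lambda I) has bounded inverse (the diagonal entries 1/(d_n - lambda) are bounded). For our sequence d_n = 34 * 8^(-n), n = 1, 2, 3, ...:
  - {d_n} = {34 * 8^(-n) : n ≥ 1}; the only limit point is 0
  - closure = {34 * 8^(-n) : n ≥ 1} ∪ {0}
For the norm: a diagonal operator has ||M|| = sup_n |d_n|. Here d_n = 34 * 8^(-n) is positive and decreasing, so sup_n |d_n| = d_1 = 34/8 = 17/4. So ||M|| = 17/4.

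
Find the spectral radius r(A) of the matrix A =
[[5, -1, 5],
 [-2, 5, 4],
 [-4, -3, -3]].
r(A) ≈ 6.4269

The eigenvalues of A are the roots of its characteristic polynomial. With M = A (coefficients from the trace, the sum of principal 2x2 minors, and det A):
  p(λ) = det(λ I - M) = λ^3 - 7λ^2 + 25λ - 137.
No integer candidate from the rational root theorem (±divisors of 137) is a root, so the roots are irrational. The cubic discriminant is Δ = -295052 < 0, so there is one real root and a complex-conjugate pair. p(6) = -23 and p(7) = 38 have opposite signs, so a root lies in (6, 7); Newton's method refines it to λ ≈ 6.4269. Dividing out (λ - (6.4269)) leaves approximately λ^2 - 0.5731λ + 21.3167. For λ^2 - 0.5731λ + 21.3167 the discriminant is -84.9383. It is negative, so the remaining roots are the complex-conjugate pair λ ≈ 0.2866 ± 4.6081i. Their product equals the constant term, so |λ|^2 ≈ 21.3167 and |λ| ≈ 4.617.
Thus the eigenvalues (to 4 decimals) are 6.4269 (modulus 6.4269); 0.2866 ± 4.6081i (modulus 4.617). The spectral radius is the largest modulus: r(A) ≈ 6.4269. (Cross-check: r(A) ≤ ||A||_2 ≈ 9.0789; equality holds whenever A is normal, though it can also hold for some non-normal A.)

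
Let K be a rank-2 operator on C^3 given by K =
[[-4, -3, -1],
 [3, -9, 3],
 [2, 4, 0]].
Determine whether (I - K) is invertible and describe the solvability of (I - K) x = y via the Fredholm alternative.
(I - K) is invertible (det(I - K) = 49 ≠ 0), so for every y in C^3 the equation (I - K) x = y has a unique solution.

K has rank 2 and factors as K = U V^T = u1 v1^T + u2 v2^T with u1 = (-3, 0, 2), v1 = (2, -1, 1), u2 = (2, 3, -2), v2 = (1, -3, 1) (multiplying out reproduces the displayed K). The nonzero eigenvalues of U V^T coincide with those of the 2 x 2 matrix G = V^T U = [[v1·u1, v1·u2], [v2·u1, v2·u2]] = [[-4, -1], [-1, -9]], and by the Sylvester determinant identity det(I_3 - U V^T) = det(I_2 - V^T U) = det([[5, 1], [1, 10]]) = (5)(10) - (1)(1) = 49. (Direct check: I - K =
[[5, 3, 1],
 [-3, 10, -3],
 [-2, -4, 1]]
has determinant 49.) The finite-dimensional Fredholm alternative says: either (I - K) is invertible, or ker(I - K) ≠ {0} and then range(I - K) = ker((I - K)^*)^⊥, with dim ker(I - K) = dim ker((I - K)^*). Since det(I - K) ≠ 0, 1 is not an eigenvalue of K and ker(I - K) = {0}, so we are in the first case: for every y there is a unique x = (I - K)^(-1) y. (Explicitly, by the Woodbury identity, (I - U V^T)^(-1) = I + U (I_2 - G)^(-1) V^T.)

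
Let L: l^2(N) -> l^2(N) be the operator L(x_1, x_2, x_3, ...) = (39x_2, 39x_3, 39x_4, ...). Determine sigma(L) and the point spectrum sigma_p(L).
sigma(L) = closed disk {z in C : |z| ≤ 39}; sigma_p(L) = open disk {z in C : |z| < 39}

Note L = 39·V where V is the unit left shift (V x)_k = x_{k+1}; so sigma(L) = 39·sigma(V) and ||L|| = 39||V||. ||L x||^2 = 1521sum_{k≥2} |x_k|^2 ≤ 1521||x||^2, with equality on {x : x_1 = 0}, so ||L|| = 39. For any lambda with |lambda| < 39, set r = lambda/39 (|r| < 1); the vector x = (1, r, r^2, ...) is in l^2 and satisfies L x = 39(r, r^2, ...) = lambda x, so lambda is an eigenvalue. On the boundary |lambda| = 39 the geometric series diverges, so no l^2 eigenvector exists, but these lambda lie in the approximate point spectrum. Hence sigma(L) is the closed disk of radius 39 and sigma_p(L) is the open disk.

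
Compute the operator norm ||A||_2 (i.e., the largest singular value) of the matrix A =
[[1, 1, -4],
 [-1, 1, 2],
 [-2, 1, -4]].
||A||_2 ≈ 6.1016 (= sqrt(largest eigenvalue of A^T A))

||A||_2 = sigma_max(A) = sqrt(lambda_max(A^T A)). Form the symmetric matrix M = A^T A =
[[6, -2, 2],
 [-2, 3, -6],
 [2, -6, 36]].
Its characteristic polynomial (trace, sum of principal 2x2 minors, determinant of M give the coefficients) is
  p(λ) = det(λ I - M) = λ^3 - 45λ^2 + 298λ - 324.
No integer candidate from the rational root theorem (±divisors of 324) is a root, so the roots are irrational. The cubic discriminant is Δ = 31248500 > 0, so there are three distinct real roots. p(1) = -70 and p(2) = 100 have opposite signs, so a root lies in (1, 2); Newton's method refines it to λ ≈ 1.3569. p(6) = 60 and p(7) = -100 have opposite signs, so a root lies in (6, 7); Newton's method refines it to λ ≈ 6.4138. p(37) = -250 and p(38) = 892 have opposite signs, so a root lies in (37, 38); Newton's method refines it to λ ≈ 37.2293. Check (Vieta): the three roots sum to 45, matching tr M = 45.
So the eigenvalues of A^T A are ≈ 1.3569, 6.4138, 37.2293 (all ≥ 0, as they must be for A^T A). The largest is λ_max ≈ 37.2293, hence ||A||_2 = sqrt(λ_max) ≈ 6.1016.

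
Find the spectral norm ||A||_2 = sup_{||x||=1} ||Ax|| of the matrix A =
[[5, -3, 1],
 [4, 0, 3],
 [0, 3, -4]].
||A||_2 ≈ 7.8722 (= sqrt(largest eigenvalue of A^T A))

||A||_2 = sigma_max(A) = sqrt(lambda_max(A^T A)). Form the symmetric matrix M = A^T A =
[[41, -15, 17],
 [-15, 18, -15],
 [17, -15, 26]].
Its characteristic polynomial (trace, sum of principal 2x2 minors, determinant of M give the coefficients) is
  p(λ) = det(λ I - M) = λ^3 - 85λ^2 + 1533λ - 6561.
No integer candidate from the rational root theorem (±divisors of 6561) is a root, so the roots are irrational. The cubic discriminant is Δ = 678049200 > 0, so there are three distinct real roots. p(6) = -207 and p(7) = 348 have opposite signs, so a root lies in (6, 7); Newton's method refines it to λ ≈ 6.3462. p(16) = 303 and p(17) = -152 have opposite signs, so a root lies in (16, 17); Newton's method refines it to λ ≈ 16.6827. p(61) = -2352 and p(62) = 73 have opposite signs, so a root lies in (61, 62); Newton's method refines it to λ ≈ 61.9711. Check (Vieta): the three roots sum to 85, matching tr M = 85.
So the eigenvalues of A^T A are ≈ 6.3462, 16.6827, 61.9711 (all ≥ 0, as they must be for A^T A). The largest is λ_max ≈ 61.9711, hence ||A||_2 = sqrt(λ_max) ≈ 7.8722.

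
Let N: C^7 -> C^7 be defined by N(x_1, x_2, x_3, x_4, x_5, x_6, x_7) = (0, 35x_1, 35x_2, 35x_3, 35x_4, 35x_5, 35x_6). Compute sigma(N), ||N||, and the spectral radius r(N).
sigma(N) = {0}; ||N|| = 35; r(N) = 0. (N is nilpotent with N^7 = 0.)

On C^7, N is a strictly lower-triangular matrix with 35 on the subdiagonal and zeros elsewhere, so its characteristic polynomial is lambda^7 and every eigenvalue is 0: sigma(N) = {0}. For the operator norm, N e_i = 35e_{i+1} for i = 1, ..., 6 and N e_7 = 0, so the singular values of N are 35 (with multiplicity 6) and 0; hence ||N|| = 35. The spectral radius r(N) = max|lambda| = 0. Note ||N|| > r(N) — characteristic of non-normal nilpotent operators. Indeed N^7 = 0.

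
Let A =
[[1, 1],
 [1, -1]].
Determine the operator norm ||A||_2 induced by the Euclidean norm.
||A||_2 = sqrt(2) ≈ 1.4142 (= sqrt(largest eigenvalue of A^T A))

||A||_2 = sigma_max(A) = sqrt(lambda_max(A^T A)). Form the symmetric matrix M = A^T A =
[[2, 0],
 [0, 2]].
Its characteristic polynomial (trace, determinant of M give the coefficients) is
  p(λ) = det(λ I - M) = λ^2 - 4λ + 4.
For λ^2 - 4λ + 4 the discriminant is 0. It is a perfect square (0^2), so the roots are rational: λ = (4 ± 0)/2 = 2, 2.
So the eigenvalues of A^T A are ≈ 2, 2 (all ≥ 0, as they must be for A^T A). The largest is λ_max = 2, hence ||A||_2 = sqrt(λ_max) = sqrt(2) ≈ 1.4142.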